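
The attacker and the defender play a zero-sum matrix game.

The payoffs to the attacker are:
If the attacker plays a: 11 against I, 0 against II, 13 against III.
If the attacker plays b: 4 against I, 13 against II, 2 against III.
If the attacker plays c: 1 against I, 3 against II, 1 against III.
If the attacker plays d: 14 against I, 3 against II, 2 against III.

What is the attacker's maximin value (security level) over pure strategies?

The worst-case payoff for each row is a: 0, b: 2, c: 1, d: 2.
The best of these is 2.

2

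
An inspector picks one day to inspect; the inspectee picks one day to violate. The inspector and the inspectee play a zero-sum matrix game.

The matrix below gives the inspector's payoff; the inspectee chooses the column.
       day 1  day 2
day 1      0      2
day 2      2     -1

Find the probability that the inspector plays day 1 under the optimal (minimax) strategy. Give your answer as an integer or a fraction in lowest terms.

Row minima are 0 and -1, so the inspector's maximin is 0; column maxima are 2 and 2, so the inspectee's minimax is 2. These differ, so the equilibrium is in mixed strategies.
Let the inspector play day 1 with probability p. The inspectee is indifferent when 2(1−p) = 2p − (1−p), giving p = 3/5.

3/5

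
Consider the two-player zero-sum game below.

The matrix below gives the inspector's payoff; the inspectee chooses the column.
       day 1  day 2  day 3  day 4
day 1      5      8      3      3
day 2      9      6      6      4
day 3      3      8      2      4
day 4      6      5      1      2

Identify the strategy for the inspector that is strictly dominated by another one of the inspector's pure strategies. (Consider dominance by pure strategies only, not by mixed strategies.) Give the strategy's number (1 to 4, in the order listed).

4

Compare day 4 with day 2: 9 > 6, 6 > 5, 6 > 1, 4 > 2.
So day 2 strictly dominates day 4 for the inspector; day 4 is strictly dominated.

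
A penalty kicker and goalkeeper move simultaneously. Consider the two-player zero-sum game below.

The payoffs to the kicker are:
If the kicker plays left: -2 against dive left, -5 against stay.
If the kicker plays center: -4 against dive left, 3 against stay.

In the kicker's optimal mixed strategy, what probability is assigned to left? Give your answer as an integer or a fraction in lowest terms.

Row minima are -5 and -4, so the kicker's maximin is -4; column maxima are -2 and 3, so the goalkeeper's minimax is -2. These differ, so the equilibrium is in mixed strategies.
Let the kicker play left with probability p. The goalkeeper is indifferent when −2p − 4(1−p) = −5p + 3(1−p), giving p = 7/10.

7/10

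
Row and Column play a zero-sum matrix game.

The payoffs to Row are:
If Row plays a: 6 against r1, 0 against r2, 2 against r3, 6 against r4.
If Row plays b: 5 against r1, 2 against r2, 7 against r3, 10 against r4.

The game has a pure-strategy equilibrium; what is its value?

2

Row minima: 0, 2 → Row's maximin is 2.
Column maxima: 6, 2, 7, 10 → Column's minimax is 2.
They coincide at (b, r2), so the value is 2.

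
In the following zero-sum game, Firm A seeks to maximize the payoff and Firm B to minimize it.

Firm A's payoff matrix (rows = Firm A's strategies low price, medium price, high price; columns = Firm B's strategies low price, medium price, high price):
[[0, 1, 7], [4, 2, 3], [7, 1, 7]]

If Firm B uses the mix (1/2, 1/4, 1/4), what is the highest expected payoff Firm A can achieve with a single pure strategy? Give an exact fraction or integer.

11/2

low price: (0)·(1/2) + (1)·(1/4) + (7)·(1/4) = 2.
medium price: (4)·(1/2) + (2)·(1/4) + (3)·(1/4) = 13/4.
high price: (7)·(1/2) + (1)·(1/4) + (7)·(1/4) = 11/2.
The best pure response is high price with expected payoff 11/2.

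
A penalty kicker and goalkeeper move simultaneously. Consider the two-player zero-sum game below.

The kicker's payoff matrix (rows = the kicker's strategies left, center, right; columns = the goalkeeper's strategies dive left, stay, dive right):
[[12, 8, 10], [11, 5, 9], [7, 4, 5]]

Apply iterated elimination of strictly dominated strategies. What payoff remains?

8

Column dive right is strictly dominated by stay for the goalkeeper (8<10, 5<9, 4<5); eliminate dive right.
Column dive left is strictly dominated by stay for the goalkeeper (8<12, 5<11, 4<7); eliminate dive left.
Row center is strictly dominated by row left (8>5); eliminate center.
Row right is strictly dominated by row left (8>4); eliminate right.
Only (left, stay) remains, with payoff 8.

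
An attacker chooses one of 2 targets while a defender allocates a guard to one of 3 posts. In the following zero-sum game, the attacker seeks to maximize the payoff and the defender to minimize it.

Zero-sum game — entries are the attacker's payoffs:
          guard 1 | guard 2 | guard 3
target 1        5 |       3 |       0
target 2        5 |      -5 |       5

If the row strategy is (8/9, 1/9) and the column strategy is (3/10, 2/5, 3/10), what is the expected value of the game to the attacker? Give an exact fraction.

113/45

Against (3/10, 2/5, 3/10), each row's expected payoff is target 1: 27/10; target 2: 1.
Taking the (8/9, 1/9)-weighted average: (8/9)·(27/10) + (1/9)·(1) = 113/45.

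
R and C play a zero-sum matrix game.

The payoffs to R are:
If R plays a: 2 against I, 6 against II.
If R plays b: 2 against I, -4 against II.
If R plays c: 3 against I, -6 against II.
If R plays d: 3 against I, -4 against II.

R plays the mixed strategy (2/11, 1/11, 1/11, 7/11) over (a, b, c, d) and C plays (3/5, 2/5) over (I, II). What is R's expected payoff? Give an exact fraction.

38/55

Against (3/5, 2/5), each row's expected payoff is a: 18/5; b: -2/5; c: -3/5; d: 1/5.
Taking the (2/11, 1/11, 1/11, 7/11)-weighted average: (2/11)·(18/5) + (1/11)·(-2/5) + (1/11)·(-3/5) + (7/11)·(1/5) = 38/55.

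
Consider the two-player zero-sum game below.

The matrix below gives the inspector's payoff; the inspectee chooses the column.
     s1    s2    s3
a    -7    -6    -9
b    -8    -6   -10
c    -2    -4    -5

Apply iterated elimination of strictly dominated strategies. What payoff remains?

-5

Column s1 is strictly dominated by s3 for the inspectee (-9<-7, -10<-8, -5<-2); eliminate s1.
Row a is strictly dominated by row c (-4>-6, -5>-9); eliminate a.
Column s2 is strictly dominated by s3 for the inspectee (-10<-6, -5<-4); eliminate s2.
Row b is strictly dominated by row c (-5>-10); eliminate b.
Only (c, s3) remains, with payoff -5.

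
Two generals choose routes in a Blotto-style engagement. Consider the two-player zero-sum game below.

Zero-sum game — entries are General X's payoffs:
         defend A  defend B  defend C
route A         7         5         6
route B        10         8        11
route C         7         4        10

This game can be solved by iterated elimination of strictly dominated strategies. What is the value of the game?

Row route A is strictly dominated by row route B (10>7, 8>5, 11>6); eliminate route A.
Column defend C is strictly dominated by defend A for General Y (10<11, 7<10); eliminate defend C.
Column defend A is strictly dominated by defend B for General Y (8<10, 4<7); eliminate defend A.
Row route C is strictly dominated by row route B (8>4); eliminate route C.
Only (route B, defend B) remains, with payoff 8.

8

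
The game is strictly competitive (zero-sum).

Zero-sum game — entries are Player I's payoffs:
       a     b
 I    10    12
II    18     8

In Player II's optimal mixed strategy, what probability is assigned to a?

1/3

Row minima are 10 and 8, so Player I's maximin is 10; column maxima are 18 and 12, so Player II's minimax is 12. These differ, so the equilibrium is in mixed strategies.
Let Player II play a with probability q. Player I is indifferent when 10q + 12(1−q) = 18q + 8(1−q), giving q = 1/3.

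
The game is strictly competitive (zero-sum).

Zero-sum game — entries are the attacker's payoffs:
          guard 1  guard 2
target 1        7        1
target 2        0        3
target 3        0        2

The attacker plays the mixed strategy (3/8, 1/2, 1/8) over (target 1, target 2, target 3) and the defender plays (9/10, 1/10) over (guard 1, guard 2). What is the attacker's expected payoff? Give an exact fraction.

Against (9/10, 1/10), each row's expected payoff is target 1: 32/5; target 2: 3/10; target 3: 1/5.
Taking the (3/8, 1/2, 1/8)-weighted average: (3/8)·(32/5) + (1/2)·(3/10) + (1/8)·(1/5) = 103/40.

103/40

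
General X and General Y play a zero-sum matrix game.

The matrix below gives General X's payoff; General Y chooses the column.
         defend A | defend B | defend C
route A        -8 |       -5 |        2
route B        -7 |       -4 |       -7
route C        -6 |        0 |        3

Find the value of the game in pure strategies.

Row minima: -8, -7, -6 → General X's maximin is -6.
Column maxima: -6, 0, 3 → General Y's minimax is -6.
They coincide at (route C, defend A), so the value is -6.

-6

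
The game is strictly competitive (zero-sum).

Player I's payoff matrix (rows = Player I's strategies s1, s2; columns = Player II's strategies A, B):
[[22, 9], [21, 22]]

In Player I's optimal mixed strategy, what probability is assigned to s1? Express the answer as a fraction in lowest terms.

Row minima are 9 and 21, so Player I's maximin is 21; column maxima are 22 and 22, so Player II's minimax is 22. These differ, so the equilibrium is in mixed strategies.
Let Player I play s1 with probability p. Player II is indifferent when 22p + 21(1−p) = 9p + 22(1−p), giving p = 1/14.

1/14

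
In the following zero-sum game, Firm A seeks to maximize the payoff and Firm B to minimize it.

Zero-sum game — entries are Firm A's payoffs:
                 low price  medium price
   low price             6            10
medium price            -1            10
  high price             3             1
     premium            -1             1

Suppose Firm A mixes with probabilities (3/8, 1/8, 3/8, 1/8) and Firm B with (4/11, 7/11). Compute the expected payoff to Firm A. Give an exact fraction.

Against (4/11, 7/11), each row's expected payoff is low price: 94/11; medium price: 6; high price: 19/11; premium: 3/11.
Taking the (3/8, 1/8, 3/8, 1/8)-weighted average: (3/8)·(94/11) + (1/8)·(6) + (3/8)·(19/11) + (1/8)·(3/11) = 51/11.

51/11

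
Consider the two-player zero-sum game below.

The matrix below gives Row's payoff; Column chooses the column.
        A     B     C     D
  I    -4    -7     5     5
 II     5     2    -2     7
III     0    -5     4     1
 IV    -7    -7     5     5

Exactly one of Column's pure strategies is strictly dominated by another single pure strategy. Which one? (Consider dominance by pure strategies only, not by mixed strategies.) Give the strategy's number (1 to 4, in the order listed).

4

Column prefers columns that give Row less. Compare D with A: -4 < 5, 5 < 7, 0 < 1, -7 < 5.
So A strictly dominates D for Column; D is strictly dominated.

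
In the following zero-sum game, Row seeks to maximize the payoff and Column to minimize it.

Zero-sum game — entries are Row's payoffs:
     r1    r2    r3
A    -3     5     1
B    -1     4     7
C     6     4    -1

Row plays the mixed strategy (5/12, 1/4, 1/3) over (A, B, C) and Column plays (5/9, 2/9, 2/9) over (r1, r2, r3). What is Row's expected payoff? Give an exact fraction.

5/3

Against (5/9, 2/9, 2/9), each row's expected payoff is A: -1/3; B: 17/9; C: 4.
Taking the (5/12, 1/4, 1/3)-weighted average: (5/12)·(-1/3) + (1/4)·(17/9) + (1/3)·(4) = 5/3.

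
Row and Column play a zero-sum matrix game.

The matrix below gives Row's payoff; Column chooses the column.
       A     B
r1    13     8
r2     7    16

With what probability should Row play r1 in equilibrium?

9/14

Row minima are 8 and 7, so Row's maximin is 8; column maxima are 13 and 16, so Column's minimax is 13. These differ, so the equilibrium is in mixed strategies.
Let Row play r1 with probability p. Column is indifferent when 13p + 7(1−p) = 8p + 16(1−p), giving p = 9/14.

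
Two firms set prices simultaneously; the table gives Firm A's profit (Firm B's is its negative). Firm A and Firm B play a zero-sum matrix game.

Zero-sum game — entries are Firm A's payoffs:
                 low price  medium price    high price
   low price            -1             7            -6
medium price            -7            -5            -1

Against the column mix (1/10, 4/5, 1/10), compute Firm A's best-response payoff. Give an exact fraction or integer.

low price: (-1)·(1/10) + (7)·(4/5) + (-6)·(1/10) = 49/10.
medium price: (-7)·(1/10) + (-5)·(4/5) + (-1)·(1/10) = -24/5.
The best pure response is low price with expected payoff 49/10.

49/10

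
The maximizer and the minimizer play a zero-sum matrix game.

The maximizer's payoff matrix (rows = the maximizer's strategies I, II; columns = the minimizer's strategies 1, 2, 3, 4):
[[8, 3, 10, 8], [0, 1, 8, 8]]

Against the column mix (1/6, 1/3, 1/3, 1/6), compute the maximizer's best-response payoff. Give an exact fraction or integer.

7

I: (8)·(1/6) + (3)·(1/3) + (10)·(1/3) + (8)·(1/6) = 7.
II: (0)·(1/6) + (1)·(1/3) + (8)·(1/3) + (8)·(1/6) = 13/3.
The best pure response is I with expected payoff 7.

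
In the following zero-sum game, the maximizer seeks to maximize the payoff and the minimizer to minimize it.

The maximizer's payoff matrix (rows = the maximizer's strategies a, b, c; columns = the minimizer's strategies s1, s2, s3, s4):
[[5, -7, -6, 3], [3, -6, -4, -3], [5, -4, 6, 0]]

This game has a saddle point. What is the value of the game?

-4

Row minima: -7, -6, -4 → the maximizer's maximin is -4.
Column maxima: 5, -4, 6, 3 → the minimizer's minimax is -4.
They coincide at (c, s2), so the value is -4.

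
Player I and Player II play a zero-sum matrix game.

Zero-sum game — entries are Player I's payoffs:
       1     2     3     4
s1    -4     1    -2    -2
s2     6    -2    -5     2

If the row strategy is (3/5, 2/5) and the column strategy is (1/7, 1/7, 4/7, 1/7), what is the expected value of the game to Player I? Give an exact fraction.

Against (1/7, 1/7, 4/7, 1/7), each row's expected payoff is s1: -13/7; s2: -2.
Taking the (3/5, 2/5)-weighted average: (3/5)·(-13/7) + (2/5)·(-2) = -67/35.

-67/35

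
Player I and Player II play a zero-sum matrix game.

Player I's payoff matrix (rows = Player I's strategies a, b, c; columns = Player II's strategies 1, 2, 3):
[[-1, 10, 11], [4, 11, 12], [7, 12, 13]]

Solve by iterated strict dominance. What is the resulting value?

7

Column 3 is strictly dominated by 1 for Player II (-1<11, 4<12, 7<13); eliminate 3.
Column 2 is strictly dominated by 1 for Player II (-1<10, 4<11, 7<12); eliminate 2.
Row b is strictly dominated by row c (7>4); eliminate b.
Row a is strictly dominated by row c (7>-1); eliminate a.
Only (c, 1) remains, with payoff 7.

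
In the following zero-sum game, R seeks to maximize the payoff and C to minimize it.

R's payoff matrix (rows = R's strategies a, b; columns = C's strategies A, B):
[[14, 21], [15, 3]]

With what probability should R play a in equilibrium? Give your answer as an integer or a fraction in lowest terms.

Row minima are 14 and 3, so R's maximin is 14; column maxima are 15 and 21, so C's minimax is 15. These differ, so the equilibrium is in mixed strategies.
Let R play a with probability p. C is indifferent when 14p + 15(1−p) = 21p + 3(1−p), giving p = 12/19.

12/19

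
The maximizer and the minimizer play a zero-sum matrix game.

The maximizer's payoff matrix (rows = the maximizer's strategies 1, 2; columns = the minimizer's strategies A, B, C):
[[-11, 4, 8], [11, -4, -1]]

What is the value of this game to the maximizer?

Column C is strictly dominated by B for the minimizer (it gives the maximizer more in every row).
The remaining 2×2 game on (1, 2) × (A, B) has no saddle point. Let the maximizer play 1 with probability p; indifference gives −11p + 11(1−p) = 4p − 4(1−p), so p = 1/2.
Similarly the minimizer's optimal q on A is 4/15, and the value is -11·(4/15) + (4)·(11/15) = 0.

0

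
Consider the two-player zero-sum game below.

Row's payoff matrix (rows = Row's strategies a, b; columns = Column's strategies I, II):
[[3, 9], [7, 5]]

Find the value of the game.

6

Row minima are 3 and 5, so Row's maximin is 5; column maxima are 7 and 9, so Column's minimax is 7. These differ, so the equilibrium is in mixed strategies.
Let Row play a with probability p. Column is indifferent when 3p + 7(1−p) = 9p + 5(1−p), giving p = 1/4.
Let Column play I with probability q. Row is indifferent when 3q + 9(1−q) = 7q + 5(1−q), giving q = 1/2.
The value is 3·(1/2) + (9)·(1/2) = 6.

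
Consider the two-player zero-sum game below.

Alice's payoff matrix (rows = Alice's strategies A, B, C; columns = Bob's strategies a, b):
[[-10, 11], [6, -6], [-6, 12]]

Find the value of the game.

Row A is strictly dominated by row C, so Alice never plays it.
The remaining 2×2 game on (B, C) × (a, b) has no saddle point. Let Alice play B with probability p; indifference gives 6p − 6(1−p) = −6p + 12(1−p), so p = 3/5.
Similarly Bob's optimal q on a is 3/5, and the value is 6·(3/5) + (-6)·(2/5) = 6/5.

6/5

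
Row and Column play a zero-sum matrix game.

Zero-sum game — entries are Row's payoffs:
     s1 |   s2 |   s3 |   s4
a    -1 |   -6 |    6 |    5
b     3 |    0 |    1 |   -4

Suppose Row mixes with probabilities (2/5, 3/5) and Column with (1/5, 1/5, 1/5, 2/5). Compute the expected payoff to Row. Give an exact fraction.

6/25

Against (1/5, 1/5, 1/5, 2/5), each row's expected payoff is a: 9/5; b: -4/5.
Taking the (2/5, 3/5)-weighted average: (2/5)·(9/5) + (3/5)·(-4/5) = 6/25.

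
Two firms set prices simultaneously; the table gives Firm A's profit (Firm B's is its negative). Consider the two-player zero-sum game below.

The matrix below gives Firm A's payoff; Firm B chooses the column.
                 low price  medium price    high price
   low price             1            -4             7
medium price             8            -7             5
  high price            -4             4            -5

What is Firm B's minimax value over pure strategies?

4

The worst case (largest entry) in each column is low price: 8, medium price: 4, high price: 7.
The best (smallest) of these is 4.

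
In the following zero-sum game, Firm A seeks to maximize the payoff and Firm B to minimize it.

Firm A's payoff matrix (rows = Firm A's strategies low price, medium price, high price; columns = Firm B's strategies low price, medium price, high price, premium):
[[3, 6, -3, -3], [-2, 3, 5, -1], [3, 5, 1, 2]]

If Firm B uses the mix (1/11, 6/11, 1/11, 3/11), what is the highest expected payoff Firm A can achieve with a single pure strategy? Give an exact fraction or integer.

low price: (3)·(1/11) + (6)·(6/11) + (-3)·(1/11) + (-3)·(3/11) = 27/11.
medium price: (-2)·(1/11) + (3)·(6/11) + (5)·(1/11) + (-1)·(3/11) = 18/11.
high price: (3)·(1/11) + (5)·(6/11) + (1)·(1/11) + (2)·(3/11) = 40/11.
The best pure response is high price with expected payoff 40/11.

40/11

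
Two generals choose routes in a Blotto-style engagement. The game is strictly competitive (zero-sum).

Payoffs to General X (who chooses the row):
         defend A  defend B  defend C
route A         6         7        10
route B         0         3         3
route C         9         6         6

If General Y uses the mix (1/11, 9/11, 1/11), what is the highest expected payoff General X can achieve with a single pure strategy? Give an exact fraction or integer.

route A: (6)·(1/11) + (7)·(9/11) + (10)·(1/11) = 79/11.
route B: (0)·(1/11) + (3)·(9/11) + (3)·(1/11) = 30/11.
route C: (9)·(1/11) + (6)·(9/11) + (6)·(1/11) = 69/11.
The best pure response is route A with expected payoff 79/11.

79/11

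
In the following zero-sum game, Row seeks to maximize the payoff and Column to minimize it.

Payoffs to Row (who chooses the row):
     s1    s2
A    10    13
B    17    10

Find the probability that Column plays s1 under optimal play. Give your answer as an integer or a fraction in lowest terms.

3/10

Row minima are 10 and 10, so Row's maximin is 10; column maxima are 17 and 13, so Column's minimax is 13. These differ, so the equilibrium is in mixed strategies.
Let Column play s1 with probability q. Row is indifferent when 10q + 13(1−q) = 17q + 10(1−q), giving q = 3/10.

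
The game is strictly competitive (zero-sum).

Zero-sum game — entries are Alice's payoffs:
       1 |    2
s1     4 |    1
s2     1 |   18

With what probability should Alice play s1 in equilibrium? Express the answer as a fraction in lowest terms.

Row minima are 1 and 1, so Alice's maximin is 1; column maxima are 4 and 18, so Bob's minimax is 4. These differ, so the equilibrium is in mixed strategies.
Let Alice play s1 with probability p. Bob is indifferent when 4p + (1−p) = p + 18(1−p), giving p = 17/20.

17/20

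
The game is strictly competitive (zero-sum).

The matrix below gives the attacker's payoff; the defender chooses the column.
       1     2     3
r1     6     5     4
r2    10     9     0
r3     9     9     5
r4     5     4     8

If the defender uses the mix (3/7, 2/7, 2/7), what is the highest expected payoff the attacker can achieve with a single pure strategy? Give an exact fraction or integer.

r1: (6)·(3/7) + (5)·(2/7) + (4)·(2/7) = 36/7.
r2: (10)·(3/7) + (9)·(2/7) + (0)·(2/7) = 48/7.
r3: (9)·(3/7) + (9)·(2/7) + (5)·(2/7) = 55/7.
r4: (5)·(3/7) + (4)·(2/7) + (8)·(2/7) = 39/7.
The best pure response is r3 with expected payoff 55/7.

55/7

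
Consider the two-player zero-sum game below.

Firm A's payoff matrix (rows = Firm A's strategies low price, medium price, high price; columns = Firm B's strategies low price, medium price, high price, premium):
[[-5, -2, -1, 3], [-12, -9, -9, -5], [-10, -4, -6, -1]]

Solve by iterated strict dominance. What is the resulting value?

-5

Column premium is strictly dominated by low price for Firm B (-5<3, -12<-5, -10<-1); eliminate premium.
Column medium price is strictly dominated by low price for Firm B (-5<-2, -12<-9, -10<-4); eliminate medium price.
Row high price is strictly dominated by row low price (-5>-10, -1>-6); eliminate high price.
Column high price is strictly dominated by low price for Firm B (-5<-1, -12<-9); eliminate high price.
Row medium price is strictly dominated by row low price (-5>-12); eliminate medium price.
Only (low price, low price) remains, with payoff -5.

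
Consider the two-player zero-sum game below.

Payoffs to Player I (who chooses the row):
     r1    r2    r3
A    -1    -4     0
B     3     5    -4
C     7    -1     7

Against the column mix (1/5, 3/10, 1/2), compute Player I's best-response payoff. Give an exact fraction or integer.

A: (-1)·(1/5) + (-4)·(3/10) + (0)·(1/2) = -7/5.
B: (3)·(1/5) + (5)·(3/10) + (-4)·(1/2) = 1/10.
C: (7)·(1/5) + (-1)·(3/10) + (7)·(1/2) = 23/5.
The best pure response is C with expected payoff 23/5.

23/5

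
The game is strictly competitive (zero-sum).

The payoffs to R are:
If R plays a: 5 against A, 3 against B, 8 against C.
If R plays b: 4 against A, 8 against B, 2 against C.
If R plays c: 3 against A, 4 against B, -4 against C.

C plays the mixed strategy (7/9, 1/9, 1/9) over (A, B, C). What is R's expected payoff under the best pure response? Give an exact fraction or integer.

a: (5)·(7/9) + (3)·(1/9) + (8)·(1/9) = 46/9.
b: (4)·(7/9) + (8)·(1/9) + (2)·(1/9) = 38/9.
c: (3)·(7/9) + (4)·(1/9) + (-4)·(1/9) = 7/3.
The best pure response is a with expected payoff 46/9.

46/9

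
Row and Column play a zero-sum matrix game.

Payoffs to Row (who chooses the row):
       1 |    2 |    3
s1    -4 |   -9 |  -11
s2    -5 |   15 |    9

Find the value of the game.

-13/3

Column 2 is strictly dominated by 3 for Column (it gives Row more in every row).
The remaining 2×2 game on (s1, s2) × (1, 3) has no saddle point. Let Row play s1 with probability p; indifference gives −4p − 5(1−p) = −11p + 9(1−p), so p = 2/3.
Similarly Column's optimal q on 1 is 20/21, and the value is -4·(20/21) + (-11)·(1/21) = -13/3.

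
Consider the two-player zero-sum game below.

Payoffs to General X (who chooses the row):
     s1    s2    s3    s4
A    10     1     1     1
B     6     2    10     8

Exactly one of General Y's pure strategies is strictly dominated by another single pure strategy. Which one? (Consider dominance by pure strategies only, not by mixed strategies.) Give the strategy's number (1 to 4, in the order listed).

1

General Y prefers columns that give General X less. Compare s1 with s2: 1 < 10, 2 < 6.
So s2 strictly dominates s1 for General Y; s1 is strictly dominated.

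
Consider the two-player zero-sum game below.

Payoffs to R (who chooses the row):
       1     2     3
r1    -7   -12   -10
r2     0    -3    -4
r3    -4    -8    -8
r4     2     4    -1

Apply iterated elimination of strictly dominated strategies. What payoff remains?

Column 1 is strictly dominated by 3 for C (-10<-7, -4<0, -8<-4, -1<2); eliminate 1.
Row r2 is strictly dominated by row r4 (4>-3, -1>-4); eliminate r2.
Row r3 is strictly dominated by row r4 (4>-8, -1>-8); eliminate r3.
Row r1 is strictly dominated by row r4 (4>-12, -1>-10); eliminate r1.
Column 2 is strictly dominated by 3 for C (-1<4); eliminate 2.
Only (r4, 3) remains, with payoff -1.

-1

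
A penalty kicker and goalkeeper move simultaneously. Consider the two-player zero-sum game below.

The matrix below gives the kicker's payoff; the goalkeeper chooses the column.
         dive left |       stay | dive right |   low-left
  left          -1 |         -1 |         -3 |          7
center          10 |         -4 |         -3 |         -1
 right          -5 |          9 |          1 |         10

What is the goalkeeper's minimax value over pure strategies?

1

The worst case (largest entry) in each column is dive left: 10, stay: 9, dive right: 1, low-left: 10.
The best (smallest) of these is 1.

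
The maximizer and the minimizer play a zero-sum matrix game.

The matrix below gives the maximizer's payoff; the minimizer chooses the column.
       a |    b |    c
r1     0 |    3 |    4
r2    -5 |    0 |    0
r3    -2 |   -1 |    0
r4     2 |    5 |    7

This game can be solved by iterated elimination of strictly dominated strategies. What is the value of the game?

2

Row r3 is strictly dominated by row r1 (0>-2, 3>-1, 4>0); eliminate r3.
Row r1 is strictly dominated by row r4 (2>0, 5>3, 7>4); eliminate r1.
Column b is strictly dominated by a for the minimizer (-5<0, 2<5); eliminate b.
Column c is strictly dominated by a for the minimizer (-5<0, 2<7); eliminate c.
Row r2 is strictly dominated by row r4 (2>-5); eliminate r2.
Only (r4, a) remains, with payoff 2.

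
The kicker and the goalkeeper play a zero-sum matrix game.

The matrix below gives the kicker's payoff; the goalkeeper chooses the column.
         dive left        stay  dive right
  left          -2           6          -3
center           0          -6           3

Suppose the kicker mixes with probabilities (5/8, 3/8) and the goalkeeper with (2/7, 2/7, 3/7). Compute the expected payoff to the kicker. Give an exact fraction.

Against (2/7, 2/7, 3/7), each row's expected payoff is left: -1/7; center: -3/7.
Taking the (5/8, 3/8)-weighted average: (5/8)·(-1/7) + (3/8)·(-3/7) = -1/4.

-1/4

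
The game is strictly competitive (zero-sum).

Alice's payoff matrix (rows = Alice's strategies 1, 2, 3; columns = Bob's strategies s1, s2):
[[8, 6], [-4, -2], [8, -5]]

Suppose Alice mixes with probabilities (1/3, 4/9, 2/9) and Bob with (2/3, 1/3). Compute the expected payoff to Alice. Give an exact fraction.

16/9

Against (2/3, 1/3), each row's expected payoff is 1: 22/3; 2: -10/3; 3: 11/3.
Taking the (1/3, 4/9, 2/9)-weighted average: (1/3)·(22/3) + (4/9)·(-10/3) + (2/9)·(11/3) = 16/9.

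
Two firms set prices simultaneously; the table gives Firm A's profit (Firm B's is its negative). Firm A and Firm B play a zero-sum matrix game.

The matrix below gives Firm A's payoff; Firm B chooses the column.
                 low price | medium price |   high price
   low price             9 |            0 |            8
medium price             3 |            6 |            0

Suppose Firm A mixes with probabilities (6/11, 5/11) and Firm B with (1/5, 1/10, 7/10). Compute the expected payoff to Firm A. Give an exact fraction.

252/55

Against (1/5, 1/10, 7/10), each row's expected payoff is low price: 37/5; medium price: 6/5.
Taking the (6/11, 5/11)-weighted average: (6/11)·(37/5) + (5/11)·(6/5) = 252/55.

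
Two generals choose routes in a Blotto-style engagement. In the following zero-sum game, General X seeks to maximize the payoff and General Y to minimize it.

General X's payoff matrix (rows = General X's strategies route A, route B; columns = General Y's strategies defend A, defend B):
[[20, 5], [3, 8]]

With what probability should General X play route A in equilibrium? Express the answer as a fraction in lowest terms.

Row minima are 5 and 3, so General X's maximin is 5; column maxima are 20 and 8, so General Y's minimax is 8. These differ, so the equilibrium is in mixed strategies.
Let General X play route A with probability p. General Y is indifferent when 20p + 3(1−p) = 5p + 8(1−p), giving p = 1/4.

1/4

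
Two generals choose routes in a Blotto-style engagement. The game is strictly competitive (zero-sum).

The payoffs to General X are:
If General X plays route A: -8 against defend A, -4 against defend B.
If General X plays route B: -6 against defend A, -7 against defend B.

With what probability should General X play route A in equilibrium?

Row minima are -8 and -7, so General X's maximin is -7; column maxima are -6 and -4, so General Y's minimax is -6. These differ, so the equilibrium is in mixed strategies.
Let General X play route A with probability p. General Y is indifferent when −8p − 6(1−p) = −4p − 7(1−p), giving p = 1/5.

1/5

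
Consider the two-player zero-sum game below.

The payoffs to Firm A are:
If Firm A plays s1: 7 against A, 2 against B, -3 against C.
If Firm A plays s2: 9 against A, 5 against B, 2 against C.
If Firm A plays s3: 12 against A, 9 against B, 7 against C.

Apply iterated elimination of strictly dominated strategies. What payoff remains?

Row s1 is strictly dominated by row s2 (9>7, 5>2, 2>-3); eliminate s1.
Row s2 is strictly dominated by row s3 (12>9, 9>5, 7>2); eliminate s2.
Column B is strictly dominated by C for Firm B (7<9); eliminate B.
Column A is strictly dominated by C for Firm B (7<12); eliminate A.
Only (s3, C) remains, with payoff 7.

7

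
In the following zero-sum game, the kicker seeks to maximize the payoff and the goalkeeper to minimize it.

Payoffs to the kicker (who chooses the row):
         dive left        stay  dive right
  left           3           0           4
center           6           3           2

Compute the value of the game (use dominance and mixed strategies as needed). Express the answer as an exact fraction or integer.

12/5

Column dive left is strictly dominated by stay for the goalkeeper (it gives the kicker more in every row).
The remaining 2×2 game on (left, center) × (stay, dive right) has no saddle point. Let the kicker play left with probability p; indifference gives 3(1−p) = 4p + 2(1−p), so p = 1/5.
Similarly the goalkeeper's optimal q on stay is 2/5, and the value is 0·(2/5) + (4)·(3/5) = 12/5.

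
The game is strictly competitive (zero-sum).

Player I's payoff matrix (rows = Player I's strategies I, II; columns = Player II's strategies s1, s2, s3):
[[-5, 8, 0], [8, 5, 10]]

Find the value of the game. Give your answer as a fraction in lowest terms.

89/16

Column s3 is strictly dominated by s1 for Player II (it gives Player I more in every row).
The remaining 2×2 game on (I, II) × (s1, s2) has no saddle point. Let Player I play I with probability p; indifference gives −5p + 8(1−p) = 8p + 5(1−p), so p = 3/16.
Similarly Player II's optimal q on s1 is 3/16, and the value is -5·(3/16) + (8)·(13/16) = 89/16.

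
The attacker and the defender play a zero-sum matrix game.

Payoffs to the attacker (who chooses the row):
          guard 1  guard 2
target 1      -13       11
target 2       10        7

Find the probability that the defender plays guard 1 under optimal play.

Row minima are -13 and 7, so the attacker's maximin is 7; column maxima are 10 and 11, so the defender's minimax is 10. These differ, so the equilibrium is in mixed strategies.
Let the defender play guard 1 with probability q. The attacker is indifferent when −13q + 11(1−q) = 10q + 7(1−q), giving q = 4/27.

4/27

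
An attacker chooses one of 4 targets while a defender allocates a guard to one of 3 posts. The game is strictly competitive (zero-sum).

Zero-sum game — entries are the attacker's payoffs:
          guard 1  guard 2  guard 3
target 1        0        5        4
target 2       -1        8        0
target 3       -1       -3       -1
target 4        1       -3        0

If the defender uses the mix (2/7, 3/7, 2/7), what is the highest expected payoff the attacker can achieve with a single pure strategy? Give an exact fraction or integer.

target 1: (0)·(2/7) + (5)·(3/7) + (4)·(2/7) = 23/7.
target 2: (-1)·(2/7) + (8)·(3/7) + (0)·(2/7) = 22/7.
target 3: (-1)·(2/7) + (-3)·(3/7) + (-1)·(2/7) = -13/7.
target 4: (1)·(2/7) + (-3)·(3/7) + (0)·(2/7) = -1.
The best pure response is target 1 with expected payoff 23/7.

23/7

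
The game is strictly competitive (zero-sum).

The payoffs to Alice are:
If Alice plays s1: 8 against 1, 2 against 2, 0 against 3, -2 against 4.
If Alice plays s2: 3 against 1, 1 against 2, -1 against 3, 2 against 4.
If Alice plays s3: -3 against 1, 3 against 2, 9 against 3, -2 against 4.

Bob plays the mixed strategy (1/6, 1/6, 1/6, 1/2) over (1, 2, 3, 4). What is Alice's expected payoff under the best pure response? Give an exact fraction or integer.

3/2

s1: (8)·(1/6) + (2)·(1/6) + (0)·(1/6) + (-2)·(1/2) = 2/3.
s2: (3)·(1/6) + (1)·(1/6) + (-1)·(1/6) + (2)·(1/2) = 3/2.
s3: (-3)·(1/6) + (3)·(1/6) + (9)·(1/6) + (-2)·(1/2) = 1/2.
The best pure response is s2 with expected payoff 3/2.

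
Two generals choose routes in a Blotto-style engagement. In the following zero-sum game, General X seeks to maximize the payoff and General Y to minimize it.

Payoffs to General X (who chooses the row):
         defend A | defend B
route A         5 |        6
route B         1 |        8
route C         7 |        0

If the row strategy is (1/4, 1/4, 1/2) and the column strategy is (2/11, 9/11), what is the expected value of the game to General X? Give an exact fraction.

83/22

Against (2/11, 9/11), each row's expected payoff is route A: 64/11; route B: 74/11; route C: 14/11.
Taking the (1/4, 1/4, 1/2)-weighted average: (1/4)·(64/11) + (1/4)·(74/11) + (1/2)·(14/11) = 83/22.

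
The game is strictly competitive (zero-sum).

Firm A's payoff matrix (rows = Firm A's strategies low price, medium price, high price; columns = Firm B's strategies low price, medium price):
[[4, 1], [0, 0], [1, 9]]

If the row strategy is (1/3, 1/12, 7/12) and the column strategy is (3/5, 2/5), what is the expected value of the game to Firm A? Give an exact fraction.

Against (3/5, 2/5), each row's expected payoff is low price: 14/5; medium price: 0; high price: 21/5.
Taking the (1/3, 1/12, 7/12)-weighted average: (1/3)·(14/5) + (1/12)·(0) + (7/12)·(21/5) = 203/60.

203/60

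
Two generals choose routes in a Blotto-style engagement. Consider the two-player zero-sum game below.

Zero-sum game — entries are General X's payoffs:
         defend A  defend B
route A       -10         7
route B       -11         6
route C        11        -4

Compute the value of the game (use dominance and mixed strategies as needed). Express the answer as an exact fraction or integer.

37/32

Row route B is strictly dominated by row route A, so General X never plays it.
The remaining 2×2 game on (route A, route C) × (defend A, defend B) has no saddle point. Let General X play route A with probability p; indifference gives −10p + 11(1−p) = 7p − 4(1−p), so p = 15/32.
Similarly General Y's optimal q on defend A is 11/32, and the value is -10·(11/32) + (7)·(21/32) = 37/32.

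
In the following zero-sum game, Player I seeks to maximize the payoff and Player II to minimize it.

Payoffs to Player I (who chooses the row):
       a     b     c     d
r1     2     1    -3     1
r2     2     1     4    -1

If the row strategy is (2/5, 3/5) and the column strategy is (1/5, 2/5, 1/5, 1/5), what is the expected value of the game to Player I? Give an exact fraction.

Against (1/5, 2/5, 1/5, 1/5), each row's expected payoff is r1: 2/5; r2: 7/5.
Taking the (2/5, 3/5)-weighted average: (2/5)·(2/5) + (3/5)·(7/5) = 1.

1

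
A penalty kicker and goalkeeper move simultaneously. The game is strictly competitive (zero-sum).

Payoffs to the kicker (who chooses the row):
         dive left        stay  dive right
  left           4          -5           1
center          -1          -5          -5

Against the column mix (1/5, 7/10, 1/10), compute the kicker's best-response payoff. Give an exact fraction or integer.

left: (4)·(1/5) + (-5)·(7/10) + (1)·(1/10) = -13/5.
center: (-1)·(1/5) + (-5)·(7/10) + (-5)·(1/10) = -21/5.
The best pure response is left with expected payoff -13/5.

-13/5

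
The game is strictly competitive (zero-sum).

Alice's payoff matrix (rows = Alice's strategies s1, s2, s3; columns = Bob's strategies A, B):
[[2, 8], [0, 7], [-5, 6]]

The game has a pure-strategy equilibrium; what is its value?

Row minima: 2, 0, -5 → Alice's maximin is 2.
Column maxima: 2, 8 → Bob's minimax is 2.
They coincide at (s1, A), so the value is 2.

2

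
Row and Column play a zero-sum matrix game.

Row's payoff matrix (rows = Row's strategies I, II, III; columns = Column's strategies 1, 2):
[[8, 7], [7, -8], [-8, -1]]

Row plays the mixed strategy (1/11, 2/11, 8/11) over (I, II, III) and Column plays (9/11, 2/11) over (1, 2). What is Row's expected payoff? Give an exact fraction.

Against (9/11, 2/11), each row's expected payoff is I: 86/11; II: 47/11; III: -74/11.
Taking the (1/11, 2/11, 8/11)-weighted average: (1/11)·(86/11) + (2/11)·(47/11) + (8/11)·(-74/11) = -412/121.

-412/121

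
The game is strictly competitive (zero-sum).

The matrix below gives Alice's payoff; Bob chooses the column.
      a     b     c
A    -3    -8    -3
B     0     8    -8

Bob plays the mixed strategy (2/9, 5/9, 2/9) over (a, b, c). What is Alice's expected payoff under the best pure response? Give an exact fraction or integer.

8/3

A: (-3)·(2/9) + (-8)·(5/9) + (-3)·(2/9) = -52/9.
B: (0)·(2/9) + (8)·(5/9) + (-8)·(2/9) = 8/3.
The best pure response is B with expected payoff 8/3.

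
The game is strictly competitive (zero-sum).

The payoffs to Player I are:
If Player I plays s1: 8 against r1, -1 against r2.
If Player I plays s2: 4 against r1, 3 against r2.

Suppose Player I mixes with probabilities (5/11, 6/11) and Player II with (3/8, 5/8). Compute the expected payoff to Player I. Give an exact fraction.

257/88

Against (3/8, 5/8), each row's expected payoff is s1: 19/8; s2: 27/8.
Taking the (5/11, 6/11)-weighted average: (5/11)·(19/8) + (6/11)·(27/8) = 257/88.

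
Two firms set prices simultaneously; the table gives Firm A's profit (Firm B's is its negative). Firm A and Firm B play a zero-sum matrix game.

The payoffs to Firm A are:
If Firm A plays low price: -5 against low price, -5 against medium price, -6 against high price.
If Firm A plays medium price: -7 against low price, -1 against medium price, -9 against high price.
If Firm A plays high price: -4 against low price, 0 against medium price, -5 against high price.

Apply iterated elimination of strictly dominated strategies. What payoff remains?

Row low price is strictly dominated by row high price (-4>-5, 0>-5, -5>-6); eliminate low price.
Row medium price is strictly dominated by row high price (-4>-7, 0>-1, -5>-9); eliminate medium price.
Column medium price is strictly dominated by low price for Firm B (-4<0); eliminate medium price.
Column low price is strictly dominated by high price for Firm B (-5<-4); eliminate low price.
Only (high price, high price) remains, with payoff -5.

-5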